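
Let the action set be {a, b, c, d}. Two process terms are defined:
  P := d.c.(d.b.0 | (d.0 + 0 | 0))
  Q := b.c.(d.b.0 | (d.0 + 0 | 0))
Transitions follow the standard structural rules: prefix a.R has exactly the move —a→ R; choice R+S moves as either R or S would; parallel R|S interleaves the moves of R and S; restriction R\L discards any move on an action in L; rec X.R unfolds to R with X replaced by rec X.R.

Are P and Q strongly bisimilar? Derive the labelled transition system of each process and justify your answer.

Reachable graph of P (8 states):
  u0 = d.c.(d.b.0 | (d.0 + 0 | 0)) ⊢ -d-> u1
  u1 = c.(d.b.0 | (d.0 + 0 | 0)) ⊢ -c-> u2
  u2 = d.b.0 | (d.0 + 0 | 0) ⊢ -d-> u3, -d-> u4
  u3 = b.0 | (d.0 + 0 | 0) ⊢ -b-> u5, -d-> u6
  u4 = d.b.0 | 0 ⊢ -d-> u6
  u5 = 0 | (d.0 + 0 | 0) ⊢ -d-> u7
  u6 = b.0 | 0 ⊢ -b-> u7
  u7 = 0 | 0 ⊢ (no moves)
Reachable graph of Q (8 states):
  v0 = b.c.(d.b.0 | (d.0 + 0 | 0)) ⊢ -b-> v1
  v1 = c.(d.b.0 | (d.0 + 0 | 0)) ⊢ -c-> v2
  v2 = d.b.0 | (d.0 + 0 | 0) ⊢ -d-> v3, -d-> v4
  v3 = b.0 | (d.0 + 0 | 0) ⊢ -b-> v5, -d-> v6
  v4 = d.b.0 | 0 ⊢ -d-> v6
  v5 = 0 | (d.0 + 0 | 0) ⊢ -d-> v7
  v6 = b.0 | 0 ⊢ -b-> v7
  v7 = 0 | 0 ⊢ (no moves)
Partition-refinement fixed point:
  B0 = {u0}
  B1 = {u1, v1}
  B2 = {u2, v2}
  B3 = {u4, v4}
  B4 = {u6, v6}
  B5 = {u7, v7}
  B6 = {u3, v3}
  B7 = {u5, v5}
  B8 = {v0}
u0 ∈ B0, v0 ∈ B8 → different blocks

P ≁ Q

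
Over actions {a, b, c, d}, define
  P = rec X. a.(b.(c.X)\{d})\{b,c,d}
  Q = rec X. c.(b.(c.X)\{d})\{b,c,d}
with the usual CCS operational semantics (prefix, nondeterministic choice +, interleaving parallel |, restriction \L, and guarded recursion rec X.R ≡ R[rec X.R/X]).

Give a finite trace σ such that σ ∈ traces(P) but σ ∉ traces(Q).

LTS(P): 2 reachable states
  m0 = rec X. a.(b.(c.X)\{d})\{b,c,d} :: -a-> m1
  m1 = (b.(c.(rec X. a.(b.(c.X)\{d})\{b,c,d}))\{d})\{b,c,d} :: deadlocked
LTS(Q): 2 reachable states
  n0 = rec X. c.(b.(c.X)\{d})\{b,c,d} :: -c-> n1
  n1 = (b.(c.(rec X. c.(b.(c.X)\{d})\{b,c,d}))\{d})\{b,c,d} :: deadlocked
Trace ⟨a⟩ through P, begin at {m0}:
  after a @ step 1: {m1}
  ✓ P
Trace ⟨a⟩ through Q, begin at {n0}:
  after a @ step 1: ∅  — Q cannot continue

a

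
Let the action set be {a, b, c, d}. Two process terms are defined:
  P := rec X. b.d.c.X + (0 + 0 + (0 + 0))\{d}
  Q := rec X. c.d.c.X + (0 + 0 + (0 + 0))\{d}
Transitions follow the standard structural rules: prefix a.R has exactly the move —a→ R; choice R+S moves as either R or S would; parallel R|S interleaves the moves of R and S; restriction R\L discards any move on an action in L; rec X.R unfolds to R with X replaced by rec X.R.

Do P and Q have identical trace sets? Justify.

trace-distinct — witness ⟨b⟩

LTS(P): 3 reachable states
  s0 = rec X. b.d.c.X + (0 + 0 + (0 + 0))\{d} ⊢ —b→ s1
  s1 = d.c.(rec X. b.d.c.X + (0 + 0 + (0 + 0))\{d}) ⊢ —d→ s2
  s2 = c.(rec X. b.d.c.X + (0 + 0 + (0 + 0))\{d}) ⊢ —c→ s0
LTS(Q): 3 reachable states
  t0 = rec X. c.d.c.X + (0 + 0 + (0 + 0))\{d} ⊢ —c→ t1
  t1 = d.c.(rec X. c.d.c.X + (0 + 0 + (0 + 0))\{d}) ⊢ —d→ t2
  t2 = c.(rec X. c.d.c.X + (0 + 0 + (0 + 0))\{d}) ⊢ —c→ t0
Executing b from P (initial set {s0}):
  step 1 (b): {s1}
  P completes σ.
Executing b from Q (initial set {t0}):
  step 1 (b): ∅ (Q stuck)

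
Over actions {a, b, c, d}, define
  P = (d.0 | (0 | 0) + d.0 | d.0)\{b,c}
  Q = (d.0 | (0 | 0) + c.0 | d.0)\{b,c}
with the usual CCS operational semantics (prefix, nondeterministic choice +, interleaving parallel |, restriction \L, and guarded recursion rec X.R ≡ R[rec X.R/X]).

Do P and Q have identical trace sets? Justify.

NO — witness ⟨dd⟩

Reachable graph of P (5 states):
  p0 = (d.0 | (0 | 0) + d.0 | d.0)\{b,c} | --d--▸ p1, --d--▸ p2, --d--▸ p3
  p1 = (0 | (0 | 0))\{b,c} | (no moves)
  p2 = (0 | d.0)\{b,c} | --d--▸ p4
  p3 = (d.0 | 0)\{b,c} | --d--▸ p4
  p4 = (0 | 0)\{b,c} | (no moves)
Reachable graph of Q (3 states):
  q0 = (d.0 | (0 | 0) + c.0 | d.0)\{b,c} | --d--▸ q1, --d--▸ q2
  q1 = (0 | (0 | 0))\{b,c} | (no moves)
  q2 = (c.0 | 0)\{b,c} | (no moves)
Run σ = ⟨dd⟩ on P: start {p0}
  step 1 (d): {p1, p2, p3}
  step 2 (d): {p4}
  P completes σ.
Run σ = ⟨dd⟩ on Q: start {q0}
  step 1 (d): {q1, q2}
  step 2 (d): ∅  — Q cannot continue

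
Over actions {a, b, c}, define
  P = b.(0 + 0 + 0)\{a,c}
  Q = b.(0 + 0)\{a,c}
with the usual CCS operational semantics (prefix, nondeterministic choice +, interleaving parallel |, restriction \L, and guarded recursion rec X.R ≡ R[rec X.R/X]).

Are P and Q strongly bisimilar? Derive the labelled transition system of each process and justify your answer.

YES

P's transition system — 2 states:
  m0 = b.(0 + 0 + 0)\{a,c} → =b=> m1
  m1 = (0 + 0 + 0)\{a,c} → deadlocked
Q's transition system — 2 states:
  n0 = b.(0 + 0)\{a,c} → =b=> n1
  n1 = (0 + 0)\{a,c} → deadlocked
Bisimilarity quotient blocks:
  B0 = {m0, n0}
  B1 = {m1, n1}
m0 ∈ B0, n0 ∈ B0 → same block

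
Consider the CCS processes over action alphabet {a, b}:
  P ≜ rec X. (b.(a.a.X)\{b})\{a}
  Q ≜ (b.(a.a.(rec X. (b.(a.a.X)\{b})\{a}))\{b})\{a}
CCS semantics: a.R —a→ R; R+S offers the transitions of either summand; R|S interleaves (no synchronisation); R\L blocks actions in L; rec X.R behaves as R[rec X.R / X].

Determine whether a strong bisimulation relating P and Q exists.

P ~ Q

Reachable graph of P (2 states):
  m0 = rec X. (b.(a.a.X)\{b})\{a} ⊢ =b=> m1
  m1 = (a.a.(rec X. (b.(a.a.X)\{b})\{a}))\{b}\{a} ⊢ stopped
Reachable graph of Q (2 states):
  n0 = (b.(a.a.(rec X. (b.(a.a.X)\{b})\{a}))\{b})\{a} ⊢ =b=> n1
  n1 = (a.a.(rec X. (b.(a.a.X)\{b})\{a}))\{b}\{a} ⊢ stopped
Partition-refinement fixed point:
  B0 = {m0, n0}
  B1 = {m1, n1}
m0 ∈ B0, n0 ∈ B0 → same block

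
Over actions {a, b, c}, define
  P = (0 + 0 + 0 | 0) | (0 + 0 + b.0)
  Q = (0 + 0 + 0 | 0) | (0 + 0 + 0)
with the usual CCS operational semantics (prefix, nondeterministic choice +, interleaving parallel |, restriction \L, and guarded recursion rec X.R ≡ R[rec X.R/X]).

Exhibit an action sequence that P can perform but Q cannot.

P's transition system — 2 states:
  u0 = (0 + 0 + 0 | 0) | (0 + 0 + b.0) ⊢ --b--▸ u1
  u1 = (0 + 0 + 0 | 0) | 0 ⊢ ·
Q's transition system — 1 states:
  v0 = (0 + 0 + 0 | 0) | (0 + 0 + 0) ⊢ ·
Executing b from P (initial set {u0}):
  step 1 (b): {u1}
  P completes σ.
Executing b from Q (initial set {v0}):
  step 1 (b): no successor for Q

b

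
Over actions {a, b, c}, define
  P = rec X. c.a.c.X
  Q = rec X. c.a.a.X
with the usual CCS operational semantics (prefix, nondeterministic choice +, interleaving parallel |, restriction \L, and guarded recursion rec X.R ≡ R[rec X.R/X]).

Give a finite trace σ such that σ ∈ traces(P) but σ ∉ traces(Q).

cac

P's transition system — 3 states:
  p0 = rec X. c.a.c.X :: -c-> p1
  p1 = a.c.(rec X. c.a.c.X) :: -a-> p2
  p2 = c.(rec X. c.a.c.X) :: -c-> p0
Q's transition system — 3 states:
  q0 = rec X. c.a.a.X :: -c-> q1
  q1 = a.a.(rec X. c.a.a.X) :: -a-> q2
  q2 = a.(rec X. c.a.a.X) :: -a-> q0
Trace ⟨cac⟩ through P, begin at {p0}:
  step 1 (c): {p1}
  step 2 (a): {p2}
  step 3 (c): {p0}
  P completes σ.
Trace ⟨cac⟩ through Q, begin at {q0}:
  step 1 (c): {q1}
  step 2 (a): {q2}
  step 3 (c): ∅  — Q cannot continue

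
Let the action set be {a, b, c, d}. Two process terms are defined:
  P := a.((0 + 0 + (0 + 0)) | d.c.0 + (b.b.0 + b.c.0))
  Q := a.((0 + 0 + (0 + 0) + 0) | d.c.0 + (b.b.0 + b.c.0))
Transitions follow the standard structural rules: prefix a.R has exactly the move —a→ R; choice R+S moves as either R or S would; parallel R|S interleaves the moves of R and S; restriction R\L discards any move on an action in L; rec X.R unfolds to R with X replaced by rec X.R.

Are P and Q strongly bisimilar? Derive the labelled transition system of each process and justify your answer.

Reachable graph of P (7 states):
  u0 = a.((0 + 0 + (0 + 0)) | d.c.0 + (b.b.0 + b.c.0)) ⊢ --a--▸ u1
  u1 = (0 + 0 + (0 + 0)) | d.c.0 + (b.b.0 + b.c.0) ⊢ --b--▸ u2, --b--▸ u3, --d--▸ u4
  u2 = b.0 ⊢ --b--▸ u5
  u3 = c.0 ⊢ --c--▸ u5
  u4 = (0 + 0 + (0 + 0)) | c.0 ⊢ --c--▸ u6
  u5 = 0 ⊢ (no moves)
  u6 = (0 + 0 + (0 + 0)) | 0 ⊢ (no moves)
Reachable graph of Q (7 states):
  v0 = a.((0 + 0 + (0 + 0) + 0) | d.c.0 + (b.b.0 + b.c.0)) ⊢ --a--▸ v1
  v1 = (0 + 0 + (0 + 0) + 0) | d.c.0 + (b.b.0 + b.c.0) ⊢ --b--▸ v2, --b--▸ v3, --d--▸ v4
  v2 = b.0 ⊢ --b--▸ v5
  v3 = c.0 ⊢ --c--▸ v5
  v4 = (0 + 0 + (0 + 0) + 0) | c.0 ⊢ --c--▸ v6
  v5 = 0 ⊢ (no moves)
  v6 = (0 + 0 + (0 + 0) + 0) | 0 ⊢ (no moves)
Partition-refinement fixed point:
  B0 = {u0, v0}
  B1 = {u1, v1}
  B2 = {u3, u4, v3, v4}
  B3 = {u5, u6, v5, v6}
  B4 = {u2, v2}
u0 ∈ B0, v0 ∈ B0 → same block

bisimilar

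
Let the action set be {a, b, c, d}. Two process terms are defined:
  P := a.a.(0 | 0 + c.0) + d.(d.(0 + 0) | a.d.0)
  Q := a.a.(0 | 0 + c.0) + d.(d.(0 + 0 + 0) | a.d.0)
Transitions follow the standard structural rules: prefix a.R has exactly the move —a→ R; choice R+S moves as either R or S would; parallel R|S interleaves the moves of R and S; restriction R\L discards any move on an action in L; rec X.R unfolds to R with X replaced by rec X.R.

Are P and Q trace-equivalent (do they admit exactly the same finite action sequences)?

P's transition system — 10 states:
  s0 = a.a.(0 | 0 + c.0) + d.(d.(0 + 0) | a.d.0) | --a--▸ s1, --d--▸ s2
  s1 = a.(0 | 0 + c.0) | --a--▸ s3
  s2 = d.(0 + 0) | a.d.0 | --a--▸ s4, --d--▸ s5
  s3 = 0 | 0 + c.0 | --c--▸ s6
  s4 = d.(0 + 0) | d.0 | --d--▸ s7, --d--▸ s8
  s5 = (0 + 0) | a.d.0 | --a--▸ s7
  s6 = 0 | ∅
  s7 = (0 + 0) | d.0 | --d--▸ s9
  s8 = d.(0 + 0) | 0 | --d--▸ s9
  s9 = (0 + 0) | 0 | ∅
Q's transition system — 10 states:
  t0 = a.a.(0 | 0 + c.0) + d.(d.(0 + 0 + 0) | a.d.0) | --a--▸ t1, --d--▸ t2
  t1 = a.(0 | 0 + c.0) | --a--▸ t3
  t2 = d.(0 + 0 + 0) | a.d.0 | --a--▸ t4, --d--▸ t5
  t3 = 0 | 0 + c.0 | --c--▸ t6
  t4 = d.(0 + 0 + 0) | d.0 | --d--▸ t7, --d--▸ t8
  t5 = (0 + 0 + 0) | a.d.0 | --a--▸ t7
  t6 = 0 | ∅
  t7 = (0 + 0 + 0) | d.0 | --d--▸ t9
  t8 = d.(0 + 0 + 0) | 0 | --d--▸ t9
  t9 = (0 + 0 + 0) | 0 | ∅
Partition-refinement fixed point:
  B0 = {s0, t0}
  B1 = {s2, t2}
  B2 = {s4, t4}
  B3 = {s7, s8, t7, t8}
  B4 = {s6, s9, t6, t9}
  B5 = {s5, t5}
  B6 = {s1, t1}
  B7 = {s3, t3}
s0 ∈ B0, t0 ∈ B0 → same block
Bisimilar ⇒ trace-equivalent.

trace-equivalent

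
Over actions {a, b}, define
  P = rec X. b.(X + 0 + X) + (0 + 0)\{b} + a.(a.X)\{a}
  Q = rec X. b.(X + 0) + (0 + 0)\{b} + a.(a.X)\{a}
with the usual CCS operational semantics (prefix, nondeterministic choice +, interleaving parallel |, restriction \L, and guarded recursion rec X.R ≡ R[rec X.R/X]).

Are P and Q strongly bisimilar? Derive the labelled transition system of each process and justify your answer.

LTS(P): 3 reachable states
  u0 = rec X. b.(X + 0 + X) + (0 + 0)\{b} + a.(a.X)\{a} :: --a--▸ u1, --b--▸ u2
  u1 = (a.(rec X. b.(X + 0 + X) + (0 + 0)\{b} + a.(a.X)\{a}))\{a} :: ·
  u2 = (rec X. b.(X + 0 + X) + (0 + 0)\{b} + a.(a.X)\{a}) + 0 + (rec X. b.(X + 0 + X) + (0 + 0)\{b} + a.(a.X)\{a}) :: --a--▸ u1, --b--▸ u2
LTS(Q): 3 reachable states
  v0 = rec X. b.(X + 0) + (0 + 0)\{b} + a.(a.X)\{a} :: --a--▸ v1, --b--▸ v2
  v1 = (a.(rec X. b.(X + 0) + (0 + 0)\{b} + a.(a.X)\{a}))\{a} :: ·
  v2 = (rec X. b.(X + 0) + (0 + 0)\{b} + a.(a.X)\{a}) + 0 :: --a--▸ v1, --b--▸ v2
Coarsest stable partition (strong bisimilarity classes):
  B0 = {u0, u2, v0, v2}
  B1 = {u1, v1}
u0 ∈ B0, v0 ∈ B0 → same block

P ~ Q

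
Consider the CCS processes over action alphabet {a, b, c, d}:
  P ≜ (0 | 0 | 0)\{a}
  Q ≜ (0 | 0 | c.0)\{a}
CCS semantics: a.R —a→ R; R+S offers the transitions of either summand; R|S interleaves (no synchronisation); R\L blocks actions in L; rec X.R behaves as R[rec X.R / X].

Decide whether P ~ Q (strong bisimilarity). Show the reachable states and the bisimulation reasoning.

not bisimilar

LTS(P): 1 reachable states
  u0 = (0 | 0 | 0)\{a} → stopped
LTS(Q): 2 reachable states
  v0 = (0 | 0 | c.0)\{a} → —c→ v1
  v1 = (0 | 0 | 0)\{a} → stopped
Bisimilarity quotient blocks:
  B0 = {u0, v1}
  B1 = {v0}
u0 ∈ B0, v0 ∈ B1 → different blocks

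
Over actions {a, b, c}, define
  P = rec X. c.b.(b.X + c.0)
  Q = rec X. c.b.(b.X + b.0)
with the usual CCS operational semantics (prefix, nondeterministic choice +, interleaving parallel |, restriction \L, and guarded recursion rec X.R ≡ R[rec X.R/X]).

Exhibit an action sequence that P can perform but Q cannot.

cbc

LTS(P): 4 reachable states
  p0 = rec X. c.b.(b.X + c.0) has moves ··c··> p1
  p1 = b.(b.(rec X. c.b.(b.X + c.0)) + c.0) has moves ··b··> p2
  p2 = b.(rec X. c.b.(b.X + c.0)) + c.0 has moves ··b··> p0, ··c··> p3
  p3 = 0 has moves deadlocked
LTS(Q): 4 reachable states
  q0 = rec X. c.b.(b.X + b.0) has moves ··c··> q1
  q1 = b.(b.(rec X. c.b.(b.X + b.0)) + b.0) has moves ··b··> q2
  q2 = b.(rec X. c.b.(b.X + b.0)) + b.0 has moves ··b··> q0, ··b··> q3
  q3 = 0 has moves deadlocked
Executing cbc from P (initial set {p0}):
  [1] c ⇒ {p1}
  [2] b ⇒ {p2}
  [3] c ⇒ {p3}
  — P admits the full trace.
Executing cbc from Q (initial set {q0}):
  [1] c ⇒ {q1}
  [2] b ⇒ {q2}
  [3] c ⇒ no successor for Q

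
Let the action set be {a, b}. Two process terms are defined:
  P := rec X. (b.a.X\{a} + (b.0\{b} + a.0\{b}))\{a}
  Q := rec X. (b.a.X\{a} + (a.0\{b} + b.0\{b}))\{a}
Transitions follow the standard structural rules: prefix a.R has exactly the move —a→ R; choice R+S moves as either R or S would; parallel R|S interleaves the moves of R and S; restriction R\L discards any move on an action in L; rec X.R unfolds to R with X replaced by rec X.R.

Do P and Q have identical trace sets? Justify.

Reachable graph of P (3 states):
  p0 = rec X. (b.a.X\{a} + (b.0\{b} + a.0\{b}))\{a} → =b=> p1, =b=> p2
  p1 = (a.(rec X. (b.a.X\{a} + (b.0\{b} + a.0\{b}))\{a})\{a})\{a} → deadlocked
  p2 = 0\{b}\{a} → deadlocked
Reachable graph of Q (3 states):
  q0 = rec X. (b.a.X\{a} + (a.0\{b} + b.0\{b}))\{a} → =b=> q1, =b=> q2
  q1 = (a.(rec X. (b.a.X\{a} + (a.0\{b} + b.0\{b}))\{a})\{a})\{a} → deadlocked
  q2 = 0\{b}\{a} → deadlocked
Coarsest stable partition (strong bisimilarity classes):
  B0 = {p0, q0}
  B1 = {p1, p2, q1, q2}
p0 ∈ B0, q0 ∈ B0 → same block
Bisimilar ⇒ trace-equivalent.

YES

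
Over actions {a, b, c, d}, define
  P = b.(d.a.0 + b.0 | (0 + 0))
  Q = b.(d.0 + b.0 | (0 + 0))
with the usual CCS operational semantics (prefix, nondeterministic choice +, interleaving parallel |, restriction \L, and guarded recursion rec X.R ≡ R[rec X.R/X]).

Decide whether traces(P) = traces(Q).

trace-distinct — witness ⟨bda⟩

P's transition system — 5 states:
  u0 = b.(d.a.0 + b.0 | (0 + 0)) → -b-> u1
  u1 = d.a.0 + b.0 | (0 + 0) → -b-> u2, -d-> u3
  u2 = 0 | (0 + 0) → stopped
  u3 = a.0 → -a-> u4
  u4 = 0 → stopped
Q's transition system — 4 states:
  v0 = b.(d.0 + b.0 | (0 + 0)) → -b-> v1
  v1 = d.0 + b.0 | (0 + 0) → -b-> v2, -d-> v3
  v2 = 0 | (0 + 0) → stopped
  v3 = 0 → stopped
Run σ = ⟨bda⟩ on P: start {u0}
  [1] b ⇒ {u1}
  [2] d ⇒ {u3}
  [3] a ⇒ {u4}
  — P admits the full trace.
Run σ = ⟨bda⟩ on Q: start {v0}
  [1] b ⇒ {v1}
  [2] d ⇒ {v3}
  [3] a ⇒ no successor for Q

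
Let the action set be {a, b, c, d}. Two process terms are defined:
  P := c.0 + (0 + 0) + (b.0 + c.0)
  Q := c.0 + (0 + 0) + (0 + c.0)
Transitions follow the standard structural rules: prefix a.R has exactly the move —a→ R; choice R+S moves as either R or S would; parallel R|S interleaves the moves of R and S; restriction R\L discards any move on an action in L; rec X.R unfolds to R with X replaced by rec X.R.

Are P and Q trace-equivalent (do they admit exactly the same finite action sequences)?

P's transition system — 2 states:
  p0 = c.0 + (0 + 0) + (b.0 + c.0) → —b→ p1, —c→ p1
  p1 = 0 → deadlocked
Q's transition system — 2 states:
  q0 = c.0 + (0 + 0) + (0 + c.0) → —c→ q1
  q1 = 0 → deadlocked
Executing b from P (initial set {p0}):
  step 1 (b): {p1}
  P completes σ.
Executing b from Q (initial set {q0}):
  step 1 (b): ∅  — Q cannot continue

trace-distinct — witness ⟨b⟩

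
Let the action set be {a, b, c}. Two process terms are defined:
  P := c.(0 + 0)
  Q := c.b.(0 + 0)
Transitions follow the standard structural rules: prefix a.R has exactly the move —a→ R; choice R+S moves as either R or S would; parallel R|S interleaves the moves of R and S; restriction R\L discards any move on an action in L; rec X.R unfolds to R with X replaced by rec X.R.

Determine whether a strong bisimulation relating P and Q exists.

Reachable graph of P (2 states):
  p0 = c.(0 + 0) | -c-> p1
  p1 = 0 + 0 | (no moves)
Reachable graph of Q (3 states):
  q0 = c.b.(0 + 0) | -c-> q1
  q1 = b.(0 + 0) | -b-> q2
  q2 = 0 + 0 | (no moves)
Partition-refinement fixed point:
  B0 = {p0}
  B1 = {p1, q2}
  B2 = {q0}
  B3 = {q1}
p0 ∈ B0, q0 ∈ B2 → different blocks

not bisimilar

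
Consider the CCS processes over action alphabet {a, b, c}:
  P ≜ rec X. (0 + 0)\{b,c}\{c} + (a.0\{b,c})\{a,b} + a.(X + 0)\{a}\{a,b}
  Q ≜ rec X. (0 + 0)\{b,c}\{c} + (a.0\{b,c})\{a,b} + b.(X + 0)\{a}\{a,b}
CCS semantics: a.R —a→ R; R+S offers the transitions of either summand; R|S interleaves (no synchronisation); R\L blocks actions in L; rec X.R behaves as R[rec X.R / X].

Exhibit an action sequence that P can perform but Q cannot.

P's transition system — 2 states:
  s0 = rec X. (0 + 0)\{b,c}\{c} + (a.0\{b,c})\{a,b} + a.(X + 0)\{a}\{a,b} | ··a··> s1
  s1 = ((rec X. (0 + 0)\{b,c}\{c} + (a.0\{b,c})\{a,b} + a.(X + 0)\{a}\{a,b}) + 0)\{a}\{a,b} | (no moves)
Q's transition system — 2 states:
  t0 = rec X. (0 + 0)\{b,c}\{c} + (a.0\{b,c})\{a,b} + b.(X + 0)\{a}\{a,b} | ··b··> t1
  t1 = ((rec X. (0 + 0)\{b,c}\{c} + (a.0\{b,c})\{a,b} + b.(X + 0)\{a}\{a,b}) + 0)\{a}\{a,b} | (no moves)
Executing a from P (initial set {s0}):
  step 1 (a): {s1}
  — P admits the full trace.
Executing a from Q (initial set {t0}):
  step 1 (a): ∅ (Q stuck)

a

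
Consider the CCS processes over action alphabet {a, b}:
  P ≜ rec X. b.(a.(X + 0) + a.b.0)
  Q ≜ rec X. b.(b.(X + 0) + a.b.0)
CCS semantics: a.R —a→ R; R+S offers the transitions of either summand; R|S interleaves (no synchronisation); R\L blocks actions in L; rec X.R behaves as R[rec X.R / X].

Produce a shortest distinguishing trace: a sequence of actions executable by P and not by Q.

baba

P's transition system — 5 states:
  s0 = rec X. b.(a.(X + 0) + a.b.0) has moves —b→ s1
  s1 = a.((rec X. b.(a.(X + 0) + a.b.0)) + 0) + a.b.0 has moves —a→ s2, —a→ s3
  s2 = (rec X. b.(a.(X + 0) + a.b.0)) + 0 has moves —b→ s1
  s3 = b.0 has moves —b→ s4
  s4 = 0 has moves ∅
Q's transition system — 5 states:
  t0 = rec X. b.(b.(X + 0) + a.b.0) has moves —b→ t1
  t1 = b.((rec X. b.(b.(X + 0) + a.b.0)) + 0) + a.b.0 has moves —a→ t2, —b→ t3
  t2 = b.0 has moves —b→ t4
  t3 = (rec X. b.(b.(X + 0) + a.b.0)) + 0 has moves —b→ t1
  t4 = 0 has moves ∅
Trace ⟨baba⟩ through P, begin at {s0}:
  step 1 (b): {s1}
  step 2 (a): {s2, s3}
  step 3 (b): {s1, s4}
  step 4 (a): {s2, s3}
  — P admits the full trace.
Trace ⟨baba⟩ through Q, begin at {t0}:
  step 1 (b): {t1}
  step 2 (a): {t2}
  step 3 (b): {t4}
  step 4 (a): ∅ (Q stuck)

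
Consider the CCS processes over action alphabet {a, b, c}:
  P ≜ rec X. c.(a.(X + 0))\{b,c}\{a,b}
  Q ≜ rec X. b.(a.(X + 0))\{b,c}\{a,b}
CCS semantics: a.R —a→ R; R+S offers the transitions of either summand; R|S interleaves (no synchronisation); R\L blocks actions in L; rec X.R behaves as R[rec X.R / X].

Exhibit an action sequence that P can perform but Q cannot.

c

LTS(P): 2 reachable states
  m0 = rec X. c.(a.(X + 0))\{b,c}\{a,b} | =c=> m1
  m1 = (a.((rec X. c.(a.(X + 0))\{b,c}\{a,b}) + 0))\{b,c}\{a,b} | deadlocked
LTS(Q): 2 reachable states
  n0 = rec X. b.(a.(X + 0))\{b,c}\{a,b} | =b=> n1
  n1 = (a.((rec X. b.(a.(X + 0))\{b,c}\{a,b}) + 0))\{b,c}\{a,b} | deadlocked
Trace ⟨c⟩ through P, begin at {m0}:
  after c @ step 1: {m1}
  P completes σ.
Trace ⟨c⟩ through Q, begin at {n0}:
  after c @ step 1: no successor for Q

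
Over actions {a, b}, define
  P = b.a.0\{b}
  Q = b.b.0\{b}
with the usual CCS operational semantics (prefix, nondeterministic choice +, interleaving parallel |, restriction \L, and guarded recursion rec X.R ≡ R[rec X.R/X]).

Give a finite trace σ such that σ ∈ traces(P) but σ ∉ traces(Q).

ba

P's transition system — 3 states:
  u0 = b.a.0\{b} ⊢ =b=> u1
  u1 = a.0\{b} ⊢ =a=> u2
  u2 = 0\{b} ⊢ deadlocked
Q's transition system — 3 states:
  v0 = b.b.0\{b} ⊢ =b=> v1
  v1 = b.0\{b} ⊢ =b=> v2
  v2 = 0\{b} ⊢ deadlocked
Run σ = ⟨ba⟩ on P: start {u0}
  [1] b ⇒ {u1}
  [2] a ⇒ {u2}
  — P admits the full trace.
Run σ = ⟨ba⟩ on Q: start {v0}
  [1] b ⇒ {v1}
  [2] a ⇒ no successor for Q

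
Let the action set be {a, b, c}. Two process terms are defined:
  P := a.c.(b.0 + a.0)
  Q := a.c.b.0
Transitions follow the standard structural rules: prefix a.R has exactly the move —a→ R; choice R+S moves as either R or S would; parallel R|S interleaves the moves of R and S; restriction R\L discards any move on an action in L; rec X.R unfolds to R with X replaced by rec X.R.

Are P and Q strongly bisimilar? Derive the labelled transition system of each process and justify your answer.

LTS(P): 4 reachable states
  u0 = a.c.(b.0 + a.0) :: —a→ u1
  u1 = c.(b.0 + a.0) :: —c→ u2
  u2 = b.0 + a.0 :: —a→ u3, —b→ u3
  u3 = 0 :: deadlocked
LTS(Q): 4 reachable states
  v0 = a.c.b.0 :: —a→ v1
  v1 = c.b.0 :: —c→ v2
  v2 = b.0 :: —b→ v3
  v3 = 0 :: deadlocked
Bisimilarity quotient blocks:
  B0 = {u0}
  B1 = {u1}
  B2 = {u2}
  B3 = {u3, v3}
  B4 = {v0}
  B5 = {v1}
  B6 = {v2}
u0 ∈ B0, v0 ∈ B4 → different blocks

P ≁ Q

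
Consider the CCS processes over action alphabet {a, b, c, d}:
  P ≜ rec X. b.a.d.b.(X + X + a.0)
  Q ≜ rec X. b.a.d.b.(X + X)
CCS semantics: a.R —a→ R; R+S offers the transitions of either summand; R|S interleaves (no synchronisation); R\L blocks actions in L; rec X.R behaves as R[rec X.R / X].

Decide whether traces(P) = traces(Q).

Reachable graph of P (6 states):
  s0 = rec X. b.a.d.b.(X + X + a.0) :: --b--▸ s1
  s1 = a.d.b.((rec X. b.a.d.b.(X + X + a.0)) + (rec X. b.a.d.b.(X + X + a.0)) + a.0) :: --a--▸ s2
  s2 = d.b.((rec X. b.a.d.b.(X + X + a.0)) + (rec X. b.a.d.b.(X + X + a.0)) + a.0) :: --d--▸ s3
  s3 = b.((rec X. b.a.d.b.(X + X + a.0)) + (rec X. b.a.d.b.(X + X + a.0)) + a.0) :: --b--▸ s4
  s4 = (rec X. b.a.d.b.(X + X + a.0)) + (rec X. b.a.d.b.(X + X + a.0)) + a.0 :: --a--▸ s5, --b--▸ s1
  s5 = 0 :: (no moves)
Reachable graph of Q (5 states):
  t0 = rec X. b.a.d.b.(X + X) :: --b--▸ t1
  t1 = a.d.b.((rec X. b.a.d.b.(X + X)) + (rec X. b.a.d.b.(X + X))) :: --a--▸ t2
  t2 = d.b.((rec X. b.a.d.b.(X + X)) + (rec X. b.a.d.b.(X + X))) :: --d--▸ t3
  t3 = b.((rec X. b.a.d.b.(X + X)) + (rec X. b.a.d.b.(X + X))) :: --b--▸ t4
  t4 = (rec X. b.a.d.b.(X + X)) + (rec X. b.a.d.b.(X + X)) :: --b--▸ t1
Trace ⟨badba⟩ through P, begin at {s0}:
  after b @ step 1: {s1}
  after a @ step 2: {s2}
  after d @ step 3: {s3}
  after b @ step 4: {s4}
  after a @ step 5: {s5}
  — P admits the full trace.
Trace ⟨badba⟩ through Q, begin at {t0}:
  after b @ step 1: {t1}
  after a @ step 2: {t2}
  after d @ step 3: {t3}
  after b @ step 4: {t4}
  after a @ step 5: no successor for Q

trace-distinct — witness ⟨badba⟩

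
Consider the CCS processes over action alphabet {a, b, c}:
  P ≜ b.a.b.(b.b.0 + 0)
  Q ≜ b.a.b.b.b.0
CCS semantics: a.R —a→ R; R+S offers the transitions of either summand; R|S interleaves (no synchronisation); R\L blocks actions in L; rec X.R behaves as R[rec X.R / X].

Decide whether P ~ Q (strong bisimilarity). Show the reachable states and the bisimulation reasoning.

Reachable graph of P (6 states):
  m0 = b.a.b.(b.b.0 + 0) ⊢ —b→ m1
  m1 = a.b.(b.b.0 + 0) ⊢ —a→ m2
  m2 = b.(b.b.0 + 0) ⊢ —b→ m3
  m3 = b.b.0 + 0 ⊢ —b→ m4
  m4 = b.0 ⊢ —b→ m5
  m5 = 0 ⊢ ·
Reachable graph of Q (6 states):
  n0 = b.a.b.b.b.0 ⊢ —b→ n1
  n1 = a.b.b.b.0 ⊢ —a→ n2
  n2 = b.b.b.0 ⊢ —b→ n3
  n3 = b.b.0 ⊢ —b→ n4
  n4 = b.0 ⊢ —b→ n5
  n5 = 0 ⊢ ·
Bisimilarity quotient blocks:
  B0 = {m0, n0}
  B1 = {m1, n1}
  B2 = {m2, n2}
  B3 = {m3, n3}
  B4 = {m4, n4}
  B5 = {m5, n5}
m0 ∈ B0, n0 ∈ B0 → same block

P ~ Q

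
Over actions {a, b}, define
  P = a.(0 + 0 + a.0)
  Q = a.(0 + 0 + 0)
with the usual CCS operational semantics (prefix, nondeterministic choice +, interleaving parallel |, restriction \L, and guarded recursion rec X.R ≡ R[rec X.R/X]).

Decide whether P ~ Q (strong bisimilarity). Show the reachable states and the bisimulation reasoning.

P's transition system — 3 states:
  p0 = a.(0 + 0 + a.0) ⊢ ··a··> p1
  p1 = 0 + 0 + a.0 ⊢ ··a··> p2
  p2 = 0 ⊢ stopped
Q's transition system — 2 states:
  q0 = a.(0 + 0 + 0) ⊢ ··a··> q1
  q1 = 0 + 0 + 0 ⊢ stopped
Partition-refinement fixed point:
  B0 = {p0}
  B1 = {p1, q0}
  B2 = {p2, q1}
p0 ∈ B0, q0 ∈ B1 → different blocks

not bisimilar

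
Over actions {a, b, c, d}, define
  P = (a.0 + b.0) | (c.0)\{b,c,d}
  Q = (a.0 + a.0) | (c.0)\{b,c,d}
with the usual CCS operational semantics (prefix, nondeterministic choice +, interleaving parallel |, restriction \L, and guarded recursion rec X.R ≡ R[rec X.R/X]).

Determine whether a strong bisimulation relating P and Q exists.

LTS(P): 2 reachable states
  s0 = (a.0 + b.0) | (c.0)\{b,c,d} | -a-> s1, -b-> s1
  s1 = 0 | (c.0)\{b,c,d} | ·
LTS(Q): 2 reachable states
  t0 = (a.0 + a.0) | (c.0)\{b,c,d} | -a-> t1
  t1 = 0 | (c.0)\{b,c,d} | ·
Coarsest stable partition (strong bisimilarity classes):
  B0 = {s0}
  B1 = {s1, t1}
  B2 = {t0}
s0 ∈ B0, t0 ∈ B2 → different blocks

P ≁ Q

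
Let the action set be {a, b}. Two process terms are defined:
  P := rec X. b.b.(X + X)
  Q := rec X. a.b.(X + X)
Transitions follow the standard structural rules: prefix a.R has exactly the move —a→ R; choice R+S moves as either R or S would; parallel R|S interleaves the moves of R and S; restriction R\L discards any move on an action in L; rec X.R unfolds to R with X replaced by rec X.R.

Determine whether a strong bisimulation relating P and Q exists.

P's transition system — 3 states:
  s0 = rec X. b.b.(X + X) has moves -b-> s1
  s1 = b.((rec X. b.b.(X + X)) + (rec X. b.b.(X + X))) has moves -b-> s2
  s2 = (rec X. b.b.(X + X)) + (rec X. b.b.(X + X)) has moves -b-> s1
Q's transition system — 3 states:
  t0 = rec X. a.b.(X + X) has moves -a-> t1
  t1 = b.((rec X. a.b.(X + X)) + (rec X. a.b.(X + X))) has moves -b-> t2
  t2 = (rec X. a.b.(X + X)) + (rec X. a.b.(X + X)) has moves -a-> t1
Partition-refinement fixed point:
  B0 = {s0, s1, s2}
  B1 = {t0, t2}
  B2 = {t1}
s0 ∈ B0, t0 ∈ B1 → different blocks

P ≁ Q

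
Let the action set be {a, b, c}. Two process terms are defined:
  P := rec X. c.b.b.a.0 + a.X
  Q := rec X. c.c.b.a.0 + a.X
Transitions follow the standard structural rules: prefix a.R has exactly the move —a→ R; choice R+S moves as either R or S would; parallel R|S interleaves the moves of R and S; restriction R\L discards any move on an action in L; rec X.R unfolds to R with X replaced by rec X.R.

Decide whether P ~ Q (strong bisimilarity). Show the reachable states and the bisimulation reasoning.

P's transition system — 5 states:
  u0 = rec X. c.b.b.a.0 + a.X → =a=> u0, =c=> u1
  u1 = b.b.a.0 → =b=> u2
  u2 = b.a.0 → =b=> u3
  u3 = a.0 → =a=> u4
  u4 = 0 → stopped
Q's transition system — 5 states:
  v0 = rec X. c.c.b.a.0 + a.X → =a=> v0, =c=> v1
  v1 = c.b.a.0 → =c=> v2
  v2 = b.a.0 → =b=> v3
  v3 = a.0 → =a=> v4
  v4 = 0 → stopped
Coarsest stable partition (strong bisimilarity classes):
  B0 = {u0}
  B1 = {u1}
  B2 = {u2, v2}
  B3 = {u3, v3}
  B4 = {u4, v4}
  B5 = {v0}
  B6 = {v1}
u0 ∈ B0, v0 ∈ B5 → different blocks

NO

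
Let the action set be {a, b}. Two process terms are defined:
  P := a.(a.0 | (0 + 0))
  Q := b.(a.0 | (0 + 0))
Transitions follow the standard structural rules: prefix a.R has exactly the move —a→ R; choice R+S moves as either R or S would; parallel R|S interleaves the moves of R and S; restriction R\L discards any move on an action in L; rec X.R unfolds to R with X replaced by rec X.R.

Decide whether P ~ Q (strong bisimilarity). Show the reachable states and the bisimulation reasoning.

not bisimilar

Reachable graph of P (3 states):
  p0 = a.(a.0 | (0 + 0)) has moves -a-> p1
  p1 = a.0 | (0 + 0) has moves -a-> p2
  p2 = 0 | (0 + 0) has moves stopped
Reachable graph of Q (3 states):
  q0 = b.(a.0 | (0 + 0)) has moves -b-> q1
  q1 = a.0 | (0 + 0) has moves -a-> q2
  q2 = 0 | (0 + 0) has moves stopped
Partition-refinement fixed point:
  B0 = {p0}
  B1 = {p1, q1}
  B2 = {p2, q2}
  B3 = {q0}
p0 ∈ B0, q0 ∈ B3 → different blocks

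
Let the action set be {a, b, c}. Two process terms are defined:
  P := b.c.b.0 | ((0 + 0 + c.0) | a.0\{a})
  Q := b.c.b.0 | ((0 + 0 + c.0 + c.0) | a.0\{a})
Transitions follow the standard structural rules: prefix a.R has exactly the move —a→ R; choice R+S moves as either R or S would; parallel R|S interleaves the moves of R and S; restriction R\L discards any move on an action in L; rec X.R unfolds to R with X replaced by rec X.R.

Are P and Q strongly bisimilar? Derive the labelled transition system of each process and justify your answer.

P's transition system — 16 states:
  s0 = b.c.b.0 | ((0 + 0 + c.0) | a.0\{a}) has moves ··a··> s1, ··b··> s2, ··c··> s3
  s1 = b.c.b.0 | ((0 + 0 + c.0) | 0\{a}) has moves ··b··> s4, ··c··> s5
  s2 = c.b.0 | ((0 + 0 + c.0) | a.0\{a}) has moves ··a··> s4, ··c··> s6, ··c··> s7
  s3 = b.c.b.0 | (0 | a.0\{a}) has moves ··a··> s5, ··b··> s7
  s4 = c.b.0 | ((0 + 0 + c.0) | 0\{a}) has moves ··c··> s8, ··c··> s9
  s5 = b.c.b.0 | (0 | 0\{a}) has moves ··b··> s9
  s6 = b.0 | ((0 + 0 + c.0) | a.0\{a}) has moves ··a··> s8, ··b··> s10, ··c··> s11
  s7 = c.b.0 | (0 | a.0\{a}) has moves ··a··> s9, ··c··> s11
  s8 = b.0 | ((0 + 0 + c.0) | 0\{a}) has moves ··b··> s12, ··c··> s13
  s9 = c.b.0 | (0 | 0\{a}) has moves ··c··> s13
  s10 = 0 | ((0 + 0 + c.0) | a.0\{a}) has moves ··a··> s12, ··c··> s14
  s11 = b.0 | (0 | a.0\{a}) has moves ··a··> s13, ··b··> s14
  s12 = 0 | ((0 + 0 + c.0) | 0\{a}) has moves ··c··> s15
  s13 = b.0 | (0 | 0\{a}) has moves ··b··> s15
  s14 = 0 | (0 | a.0\{a}) has moves ··a··> s15
  s15 = 0 | (0 | 0\{a}) has moves (no moves)
Q's transition system — 16 states:
  t0 = b.c.b.0 | ((0 + 0 + c.0 + c.0) | a.0\{a}) has moves ··a··> t1, ··b··> t2, ··c··> t3
  t1 = b.c.b.0 | ((0 + 0 + c.0 + c.0) | 0\{a}) has moves ··b··> t4, ··c··> t5
  t2 = c.b.0 | ((0 + 0 + c.0 + c.0) | a.0\{a}) has moves ··a··> t4, ··c··> t6, ··c··> t7
  t3 = b.c.b.0 | (0 | a.0\{a}) has moves ··a··> t5, ··b··> t7
  t4 = c.b.0 | ((0 + 0 + c.0 + c.0) | 0\{a}) has moves ··c··> t8, ··c··> t9
  t5 = b.c.b.0 | (0 | 0\{a}) has moves ··b··> t9
  t6 = b.0 | ((0 + 0 + c.0 + c.0) | a.0\{a}) has moves ··a··> t8, ··b··> t10, ··c··> t11
  t7 = c.b.0 | (0 | a.0\{a}) has moves ··a··> t9, ··c··> t11
  t8 = b.0 | ((0 + 0 + c.0 + c.0) | 0\{a}) has moves ··b··> t12, ··c··> t13
  t9 = c.b.0 | (0 | 0\{a}) has moves ··c··> t13
  t10 = 0 | ((0 + 0 + c.0 + c.0) | a.0\{a}) has moves ··a··> t12, ··c··> t14
  t11 = b.0 | (0 | a.0\{a}) has moves ··a··> t13, ··b··> t14
  t12 = 0 | ((0 + 0 + c.0 + c.0) | 0\{a}) has moves ··c··> t15
  t13 = b.0 | (0 | 0\{a}) has moves ··b··> t15
  t14 = 0 | (0 | a.0\{a}) has moves ··a··> t15
  t15 = 0 | (0 | 0\{a}) has moves (no moves)
Bisimilarity quotient blocks:
  B0 = {s0, t0}
  B1 = {s2, t2}
  B2 = {s6, t6}
  B3 = {s11, t11}
  B4 = {s13, t13}
  B5 = {s15, t15}
  B6 = {s14, t14}
  B7 = {s10, t10}
  B8 = {s12, t12}
  B9 = {s8, t8}
  B10 = {s7, t7}
  B11 = {s9, t9}
  B12 = {s4, t4}
  B13 = {s3, t3}
  B14 = {s5, t5}
  B15 = {s1, t1}
s0 ∈ B0, t0 ∈ B0 → same block

YES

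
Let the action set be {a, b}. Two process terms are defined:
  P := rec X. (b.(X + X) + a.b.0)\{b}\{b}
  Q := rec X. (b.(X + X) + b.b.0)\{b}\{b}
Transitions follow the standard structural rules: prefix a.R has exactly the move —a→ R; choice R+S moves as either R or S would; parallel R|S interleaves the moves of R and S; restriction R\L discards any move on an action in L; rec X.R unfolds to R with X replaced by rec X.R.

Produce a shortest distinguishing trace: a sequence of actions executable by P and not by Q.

P's transition system — 2 states:
  s0 = rec X. (b.(X + X) + a.b.0)\{b}\{b} | =a=> s1
  s1 = (b.0)\{b}\{b} | ∅
Q's transition system — 1 states:
  t0 = rec X. (b.(X + X) + b.b.0)\{b}\{b} | ∅
Executing a from P (initial set {s0}):
  [1] a ⇒ {s1}
  ✓ P
Executing a from Q (initial set {t0}):
  [1] a ⇒ ∅ (Q stuck)

a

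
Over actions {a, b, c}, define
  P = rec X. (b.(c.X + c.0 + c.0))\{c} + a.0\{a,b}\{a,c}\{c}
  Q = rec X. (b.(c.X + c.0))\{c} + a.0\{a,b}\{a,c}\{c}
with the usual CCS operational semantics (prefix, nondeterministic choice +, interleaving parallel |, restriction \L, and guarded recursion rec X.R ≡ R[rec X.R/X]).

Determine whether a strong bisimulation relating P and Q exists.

Reachable graph of P (3 states):
  s0 = rec X. (b.(c.X + c.0 + c.0))\{c} + a.0\{a,b}\{a,c}\{c} ⊢ --a--▸ s1, --b--▸ s2
  s1 = 0\{a,b}\{a,c}\{c} ⊢ stopped
  s2 = (c.(rec X. (b.(c.X + c.0 + c.0))\{c} + a.0\{a,b}\{a,c}\{c}) + c.0 + c.0)\{c} ⊢ stopped
Reachable graph of Q (3 states):
  t0 = rec X. (b.(c.X + c.0))\{c} + a.0\{a,b}\{a,c}\{c} ⊢ --a--▸ t1, --b--▸ t2
  t1 = 0\{a,b}\{a,c}\{c} ⊢ stopped
  t2 = (c.(rec X. (b.(c.X + c.0))\{c} + a.0\{a,b}\{a,c}\{c}) + c.0)\{c} ⊢ stopped
Partition-refinement fixed point:
  B0 = {s0, t0}
  B1 = {s1, s2, t1, t2}
s0 ∈ B0, t0 ∈ B0 → same block

YES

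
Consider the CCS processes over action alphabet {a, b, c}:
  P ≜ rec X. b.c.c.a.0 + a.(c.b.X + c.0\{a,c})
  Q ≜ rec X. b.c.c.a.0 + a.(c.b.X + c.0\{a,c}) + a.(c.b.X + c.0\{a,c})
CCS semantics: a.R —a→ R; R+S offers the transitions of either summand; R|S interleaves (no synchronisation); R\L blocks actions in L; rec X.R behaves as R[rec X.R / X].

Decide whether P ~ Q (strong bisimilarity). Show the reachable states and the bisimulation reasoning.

YES

P's transition system — 8 states:
  p0 = rec X. b.c.c.a.0 + a.(c.b.X + c.0\{a,c}) → -a-> p1, -b-> p2
  p1 = c.b.(rec X. b.c.c.a.0 + a.(c.b.X + c.0\{a,c})) + c.0\{a,c} → -c-> p3, -c-> p4
  p2 = c.c.a.0 → -c-> p5
  p3 = 0\{a,c} → stopped
  p4 = b.(rec X. b.c.c.a.0 + a.(c.b.X + c.0\{a,c})) → -b-> p0
  p5 = c.a.0 → -c-> p6
  p6 = a.0 → -a-> p7
  p7 = 0 → stopped
Q's transition system — 8 states:
  q0 = rec X. b.c.c.a.0 + a.(c.b.X + c.0\{a,c}) + a.(c.b.X + c.0\{a,c}) → -a-> q1, -b-> q2
  q1 = c.b.(rec X. b.c.c.a.0 + a.(c.b.X + c.0\{a,c}) + a.(c.b.X + c.0\{a,c})) + c.0\{a,c} → -c-> q3, -c-> q4
  q2 = c.c.a.0 → -c-> q5
  q3 = 0\{a,c} → stopped
  q4 = b.(rec X. b.c.c.a.0 + a.(c.b.X + c.0\{a,c}) + a.(c.b.X + c.0\{a,c})) → -b-> q0
  q5 = c.a.0 → -c-> q6
  q6 = a.0 → -a-> q7
  q7 = 0 → stopped
Bisimilarity quotient blocks:
  B0 = {p0, q0}
  B1 = {p1, q1}
  B2 = {p4, q4}
  B3 = {p3, p7, q3, q7}
  B4 = {p2, q2}
  B5 = {p5, q5}
  B6 = {p6, q6}
p0 ∈ B0, q0 ∈ B0 → same block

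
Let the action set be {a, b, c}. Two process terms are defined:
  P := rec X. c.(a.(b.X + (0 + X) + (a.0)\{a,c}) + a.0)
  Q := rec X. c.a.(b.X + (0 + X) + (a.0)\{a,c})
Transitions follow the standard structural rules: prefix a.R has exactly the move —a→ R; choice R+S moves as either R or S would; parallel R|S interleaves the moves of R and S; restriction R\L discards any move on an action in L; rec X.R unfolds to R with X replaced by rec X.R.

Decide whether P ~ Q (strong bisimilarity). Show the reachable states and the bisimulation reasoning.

not bisimilar

Reachable graph of P (4 states):
  s0 = rec X. c.(a.(b.X + (0 + X) + (a.0)\{a,c}) + a.0) has moves ··c··> s1
  s1 = a.(b.(rec X. c.(a.(b.X + (0 + X) + (a.0)\{a,c}) + a.0)) + (0 + (rec X. c.(a.(b.X + (0 + X) + (a.0)\{a,c}) + a.0))) + (a.0)\{a,c}) + a.0 has moves ··a··> s2, ··a··> s3
  s2 = 0 has moves stopped
  s3 = b.(rec X. c.(a.(b.X + (0 + X) + (a.0)\{a,c}) + a.0)) + (0 + (rec X. c.(a.(b.X + (0 + X) + (a.0)\{a,c}) + a.0))) + (a.0)\{a,c} has moves ··b··> s0, ··c··> s1
Reachable graph of Q (3 states):
  t0 = rec X. c.a.(b.X + (0 + X) + (a.0)\{a,c}) has moves ··c··> t1
  t1 = a.(b.(rec X. c.a.(b.X + (0 + X) + (a.0)\{a,c})) + (0 + (rec X. c.a.(b.X + (0 + X) + (a.0)\{a,c}))) + (a.0)\{a,c}) has moves ··a··> t2
  t2 = b.(rec X. c.a.(b.X + (0 + X) + (a.0)\{a,c})) + (0 + (rec X. c.a.(b.X + (0 + X) + (a.0)\{a,c}))) + (a.0)\{a,c} has moves ··b··> t0, ··c··> t1
Coarsest stable partition (strong bisimilarity classes):
  B0 = {s0}
  B1 = {s1}
  B2 = {s3}
  B3 = {s2}
  B4 = {t0}
  B5 = {t1}
  B6 = {t2}
s0 ∈ B0, t0 ∈ B4 → different blocks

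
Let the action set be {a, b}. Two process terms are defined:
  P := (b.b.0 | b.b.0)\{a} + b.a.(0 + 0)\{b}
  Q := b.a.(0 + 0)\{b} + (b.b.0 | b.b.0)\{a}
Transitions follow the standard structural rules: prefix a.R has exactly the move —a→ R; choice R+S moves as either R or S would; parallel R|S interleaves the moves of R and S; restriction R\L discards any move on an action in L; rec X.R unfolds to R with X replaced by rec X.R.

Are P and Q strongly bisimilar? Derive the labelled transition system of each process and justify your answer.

P ~ Q

LTS(P): 11 reachable states
  u0 = (b.b.0 | b.b.0)\{a} + b.a.(0 + 0)\{b} :: -b-> u1, -b-> u2, -b-> u3
  u1 = (b.0 | b.b.0)\{a} :: -b-> u4, -b-> u5
  u2 = (b.b.0 | b.0)\{a} :: -b-> u5, -b-> u6
  u3 = a.(0 + 0)\{b} :: -a-> u7
  u4 = (0 | b.b.0)\{a} :: -b-> u8
  u5 = (b.0 | b.0)\{a} :: -b-> u8, -b-> u9
  u6 = (b.b.0 | 0)\{a} :: -b-> u9
  u7 = (0 + 0)\{b} :: stopped
  u8 = (0 | b.0)\{a} :: -b-> u10
  u9 = (b.0 | 0)\{a} :: -b-> u10
  u10 = (0 | 0)\{a} :: stopped
LTS(Q): 11 reachable states
  v0 = b.a.(0 + 0)\{b} + (b.b.0 | b.b.0)\{a} :: -b-> v1, -b-> v2, -b-> v3
  v1 = (b.0 | b.b.0)\{a} :: -b-> v4, -b-> v5
  v2 = (b.b.0 | b.0)\{a} :: -b-> v5, -b-> v6
  v3 = a.(0 + 0)\{b} :: -a-> v7
  v4 = (0 | b.b.0)\{a} :: -b-> v8
  v5 = (b.0 | b.0)\{a} :: -b-> v8, -b-> v9
  v6 = (b.b.0 | 0)\{a} :: -b-> v9
  v7 = (0 + 0)\{b} :: stopped
  v8 = (0 | b.0)\{a} :: -b-> v10
  v9 = (b.0 | 0)\{a} :: -b-> v10
  v10 = (0 | 0)\{a} :: stopped
Bisimilarity quotient blocks:
  B0 = {u0, v0}
  B1 = {u3, v3}
  B2 = {u10, u7, v10, v7}
  B3 = {u1, u2, v1, v2}
  B4 = {u4, u5, u6, v4, v5, v6}
  B5 = {u8, u9, v8, v9}
u0 ∈ B0, v0 ∈ B0 → same block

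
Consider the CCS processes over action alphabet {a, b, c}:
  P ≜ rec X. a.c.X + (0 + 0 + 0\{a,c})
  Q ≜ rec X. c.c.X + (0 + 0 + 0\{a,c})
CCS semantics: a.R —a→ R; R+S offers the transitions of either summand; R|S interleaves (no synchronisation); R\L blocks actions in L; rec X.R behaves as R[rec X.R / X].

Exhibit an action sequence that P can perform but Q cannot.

a

Reachable graph of P (2 states):
  m0 = rec X. a.c.X + (0 + 0 + 0\{a,c}) → =a=> m1
  m1 = c.(rec X. a.c.X + (0 + 0 + 0\{a,c})) → =c=> m0
Reachable graph of Q (2 states):
  n0 = rec X. c.c.X + (0 + 0 + 0\{a,c}) → =c=> n1
  n1 = c.(rec X. c.c.X + (0 + 0 + 0\{a,c})) → =c=> n0
Run σ = ⟨a⟩ on P: start {m0}
  step 1 (a): {m1}
  P completes σ.
Run σ = ⟨a⟩ on Q: start {n0}
  step 1 (a): no successor for Q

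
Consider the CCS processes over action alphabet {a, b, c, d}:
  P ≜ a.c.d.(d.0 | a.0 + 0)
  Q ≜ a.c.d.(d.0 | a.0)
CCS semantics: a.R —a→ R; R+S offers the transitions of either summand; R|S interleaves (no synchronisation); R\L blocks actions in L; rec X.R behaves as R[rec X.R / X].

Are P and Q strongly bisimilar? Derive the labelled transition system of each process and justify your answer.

bisimilar

P's transition system — 7 states:
  s0 = a.c.d.(d.0 | a.0 + 0) | ··a··> s1
  s1 = c.d.(d.0 | a.0 + 0) | ··c··> s2
  s2 = d.(d.0 | a.0 + 0) | ··d··> s3
  s3 = d.0 | a.0 + 0 | ··a··> s4, ··d··> s5
  s4 = d.0 | 0 | ··d··> s6
  s5 = 0 | a.0 | ··a··> s6
  s6 = 0 | 0 | stopped
Q's transition system — 7 states:
  t0 = a.c.d.(d.0 | a.0) | ··a··> t1
  t1 = c.d.(d.0 | a.0) | ··c··> t2
  t2 = d.(d.0 | a.0) | ··d··> t3
  t3 = d.0 | a.0 | ··a··> t4, ··d··> t5
  t4 = d.0 | 0 | ··d··> t6
  t5 = 0 | a.0 | ··a··> t6
  t6 = 0 | 0 | stopped
Bisimilarity quotient blocks:
  B0 = {s0, t0}
  B1 = {s1, t1}
  B2 = {s2, t2}
  B3 = {s3, t3}
  B4 = {s5, t5}
  B5 = {s6, t6}
  B6 = {s4, t4}
s0 ∈ B0, t0 ∈ B0 → same block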